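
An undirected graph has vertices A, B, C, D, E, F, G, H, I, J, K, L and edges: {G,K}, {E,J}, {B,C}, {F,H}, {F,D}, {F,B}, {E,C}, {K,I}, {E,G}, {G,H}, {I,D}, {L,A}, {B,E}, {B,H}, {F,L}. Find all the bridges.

The edges on the cycle F-B-E-G-K-I-D-F are not bridges since each lies on that cycle.
But removing J–E disconnects J from E; removing L–F disconnects L from F; removing L–A disconnects L from A — these are bridges.

A-L, E-J, F-L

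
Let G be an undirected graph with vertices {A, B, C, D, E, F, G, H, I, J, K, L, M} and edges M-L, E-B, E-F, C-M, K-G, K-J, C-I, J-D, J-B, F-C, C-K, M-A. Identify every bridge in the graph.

The edges on the cycle E-F-C-K-J-B-E are not bridges since each lies on that cycle.
But removing D-J disconnects D from J; removing M-C disconnects M from C; removing M-A disconnects M from A; removing M-L disconnects M from L — these are bridges.
In total 6 edges are bridges.

A-M, C-I, C-M, D-J, G-K, L-M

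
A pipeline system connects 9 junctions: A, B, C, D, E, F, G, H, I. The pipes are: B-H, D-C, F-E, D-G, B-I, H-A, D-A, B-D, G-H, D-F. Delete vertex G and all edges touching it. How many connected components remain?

With G gone, the remaining components are: {A, B, C, D, E, F, H, I}.
That is 1 component.

1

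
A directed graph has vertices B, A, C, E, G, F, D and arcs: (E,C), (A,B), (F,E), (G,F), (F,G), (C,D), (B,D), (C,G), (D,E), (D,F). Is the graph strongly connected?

There is no directed path from G to A, so the graph is not strongly connected.

No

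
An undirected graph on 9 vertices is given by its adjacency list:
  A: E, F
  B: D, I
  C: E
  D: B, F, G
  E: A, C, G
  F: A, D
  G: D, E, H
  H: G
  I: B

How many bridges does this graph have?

The edges on the cycle A-E-G-D-F-A are not bridges since each lies on that cycle.
But removing B-I disconnects B from I; removing H-G disconnects H from G; removing D-B disconnects D from B; removing E-C disconnects E from C — these are bridges.
That makes 4 bridges.

4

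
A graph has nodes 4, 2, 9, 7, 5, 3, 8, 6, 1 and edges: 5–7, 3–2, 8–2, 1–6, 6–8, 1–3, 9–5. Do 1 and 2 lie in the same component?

From 1 we can reach 1, 2, 3, 6, 8, which includes 2.

Yes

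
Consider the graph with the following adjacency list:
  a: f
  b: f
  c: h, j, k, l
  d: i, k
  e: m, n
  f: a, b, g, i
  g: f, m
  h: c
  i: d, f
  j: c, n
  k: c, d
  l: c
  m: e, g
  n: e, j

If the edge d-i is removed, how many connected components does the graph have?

1

d and i are still connected via d-k-c-j-n-e-m-g-f-i, so the component count stays at 1.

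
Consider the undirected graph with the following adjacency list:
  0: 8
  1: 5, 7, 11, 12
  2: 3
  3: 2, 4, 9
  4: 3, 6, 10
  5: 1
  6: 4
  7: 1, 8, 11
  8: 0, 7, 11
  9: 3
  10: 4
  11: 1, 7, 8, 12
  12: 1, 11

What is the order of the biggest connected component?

7

Starting from 2 we can reach 2, 3, 4, 6, 9, 10. That is one component of size 6.
Starting from 0 we can reach 0, 1, 5, 7, 8, 11, 12. That is one component of size 7.
The largest has 7 vertices.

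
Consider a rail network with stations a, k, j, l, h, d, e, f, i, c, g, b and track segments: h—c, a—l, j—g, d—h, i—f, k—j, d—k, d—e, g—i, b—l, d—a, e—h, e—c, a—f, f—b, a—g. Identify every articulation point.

d

Removing d increases the component count from 1 to 2, so d is a cut vertex.
By contrast removing h leaves 1 component; it is not a cut vertex. No other vertex is a cut vertex either.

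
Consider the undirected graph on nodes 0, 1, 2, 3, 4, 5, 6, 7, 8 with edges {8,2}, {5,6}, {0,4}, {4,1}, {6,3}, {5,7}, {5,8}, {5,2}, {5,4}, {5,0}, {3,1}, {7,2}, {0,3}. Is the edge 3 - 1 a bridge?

After removing 3 - 1, the path 3-0-4-1 still connects them, so the edge is not a bridge.

No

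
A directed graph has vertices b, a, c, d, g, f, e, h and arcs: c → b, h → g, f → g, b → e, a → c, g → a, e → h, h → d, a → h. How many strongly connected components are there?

3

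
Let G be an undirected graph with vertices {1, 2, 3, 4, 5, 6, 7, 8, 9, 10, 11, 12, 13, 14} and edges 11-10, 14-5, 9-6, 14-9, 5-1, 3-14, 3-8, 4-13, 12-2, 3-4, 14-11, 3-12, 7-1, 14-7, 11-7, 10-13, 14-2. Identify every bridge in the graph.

14-9, 3-8, 6-9

The edges on the cycle 3-14-11-10-13-4-3 are not bridges since each lies on that cycle.
But removing 9-14 disconnects 9 from 14; removing 6-9 disconnects 6 from 9; removing 3-8 disconnects 3 from 8 — these are bridges.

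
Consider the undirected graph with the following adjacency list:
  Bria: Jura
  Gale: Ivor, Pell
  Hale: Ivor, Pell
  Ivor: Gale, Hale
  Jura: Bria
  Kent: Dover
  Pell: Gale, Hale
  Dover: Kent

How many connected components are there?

3

Starting from Bria we can reach Bria, Jura. That is one component of size 2.
Starting from Kent we can reach Kent, Dover. That is one component of size 2.
Starting from Gale we can reach Gale, Hale, Ivor, Pell. That is one component of size 4.
Total: 3 components.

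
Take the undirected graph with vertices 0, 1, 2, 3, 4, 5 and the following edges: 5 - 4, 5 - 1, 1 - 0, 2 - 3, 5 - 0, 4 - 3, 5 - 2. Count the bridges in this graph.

0

The edges on the cycle 5-1-0-5 are not bridges since each lies on that cycle.
Every edge lies on some cycle, so there are no bridges.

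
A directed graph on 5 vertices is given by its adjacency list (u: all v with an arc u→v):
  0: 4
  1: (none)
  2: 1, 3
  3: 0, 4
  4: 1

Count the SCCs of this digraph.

5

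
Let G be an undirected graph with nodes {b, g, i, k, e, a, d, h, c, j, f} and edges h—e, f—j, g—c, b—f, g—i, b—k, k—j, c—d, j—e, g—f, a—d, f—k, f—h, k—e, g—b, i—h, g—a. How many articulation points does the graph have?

1

Removing g increases the component count from 1 to 2, so g is a cut vertex.
By contrast removing j leaves 1 component; it is not a cut vertex. No other vertex is a cut vertex either.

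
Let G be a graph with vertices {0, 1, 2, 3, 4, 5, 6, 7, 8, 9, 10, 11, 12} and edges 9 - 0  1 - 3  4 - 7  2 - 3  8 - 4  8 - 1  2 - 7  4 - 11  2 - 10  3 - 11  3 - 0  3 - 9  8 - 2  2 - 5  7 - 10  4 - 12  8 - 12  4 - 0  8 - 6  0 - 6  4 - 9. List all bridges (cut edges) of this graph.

The edges on the cycle 8-4-11-3-2-8 are not bridges since each lies on that cycle.
But removing 2 - 5 disconnects 2 from 5 — this is a bridge.

2-5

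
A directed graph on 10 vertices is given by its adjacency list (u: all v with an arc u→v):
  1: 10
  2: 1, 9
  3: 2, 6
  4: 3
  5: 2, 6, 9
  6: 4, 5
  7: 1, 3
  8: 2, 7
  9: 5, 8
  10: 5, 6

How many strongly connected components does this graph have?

{1, 2, 3, 4, 5, 6, 7, 8, 9, 10} are all mutually reachable — one SCC of size 10.
That gives 1 strongly connected component.

1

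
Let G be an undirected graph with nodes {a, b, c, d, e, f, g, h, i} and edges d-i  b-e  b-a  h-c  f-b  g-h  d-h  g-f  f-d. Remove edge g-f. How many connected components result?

1

g and f are still connected via g-h-d-f, so the component count stays at 1.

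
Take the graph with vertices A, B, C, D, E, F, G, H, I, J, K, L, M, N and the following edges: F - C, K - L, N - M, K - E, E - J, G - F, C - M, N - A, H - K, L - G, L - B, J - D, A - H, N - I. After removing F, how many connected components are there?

1

With F gone, the remaining components are: {A, B, C, D, E, G, H, I, J, K, L, M, N}.
That is 1 component.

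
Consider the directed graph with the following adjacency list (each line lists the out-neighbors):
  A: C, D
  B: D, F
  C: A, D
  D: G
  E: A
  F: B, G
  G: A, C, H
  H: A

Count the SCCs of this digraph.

3

{A, C, D, G, H} are all mutually reachable — one SCC of size 5.
{B, F} are all mutually reachable — one SCC of size 2.
{E} is an SCC by itself.
That gives 3 strongly connected components.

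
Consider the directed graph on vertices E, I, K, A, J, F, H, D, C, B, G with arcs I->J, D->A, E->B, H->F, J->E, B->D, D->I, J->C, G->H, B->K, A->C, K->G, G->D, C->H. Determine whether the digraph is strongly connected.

No

There is no directed path from F to B, so the graph is not strongly connected.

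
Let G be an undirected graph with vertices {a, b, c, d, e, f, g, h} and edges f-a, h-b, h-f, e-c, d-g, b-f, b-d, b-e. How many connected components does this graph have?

1

Starting from a we can reach a, b, c, d, e, f, g, h. That is one component of size 8.
Total: 1 component.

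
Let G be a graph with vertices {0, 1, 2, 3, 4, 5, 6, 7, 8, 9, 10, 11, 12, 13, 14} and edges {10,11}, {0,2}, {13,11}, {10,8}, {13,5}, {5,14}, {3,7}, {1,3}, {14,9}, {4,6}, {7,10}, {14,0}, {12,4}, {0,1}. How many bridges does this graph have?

5

The edges on the cycle 13-5-14-0-1-3-7-10-11-13 are not bridges since each lies on that cycle.
But removing 4 - 6 disconnects 4 from 6; removing 2 - 0 disconnects 2 from 0; removing 8 - 10 disconnects 8 from 10; removing 14 - 9 disconnects 14 from 9 — these are bridges.
In total 5 edges are bridges.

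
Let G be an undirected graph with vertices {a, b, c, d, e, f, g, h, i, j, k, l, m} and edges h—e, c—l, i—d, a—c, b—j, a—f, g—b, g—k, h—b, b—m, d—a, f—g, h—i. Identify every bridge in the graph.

a-c, b-j, b-m, c-l, e-h, g-k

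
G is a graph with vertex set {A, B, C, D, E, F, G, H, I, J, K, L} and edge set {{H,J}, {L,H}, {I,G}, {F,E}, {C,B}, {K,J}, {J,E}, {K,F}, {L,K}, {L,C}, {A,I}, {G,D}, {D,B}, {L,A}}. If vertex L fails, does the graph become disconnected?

Yes

Deleting L raises the number of components from 1 to 2, so L is a cut vertex.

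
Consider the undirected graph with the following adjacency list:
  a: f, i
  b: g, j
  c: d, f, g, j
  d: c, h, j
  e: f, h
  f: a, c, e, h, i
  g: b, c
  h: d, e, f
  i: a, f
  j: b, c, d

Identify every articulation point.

Removing f increases the component count from 1 to 2, so f is a cut vertex.
By contrast removing d leaves 1 component; it is not a cut vertex. No other vertex is a cut vertex either.

f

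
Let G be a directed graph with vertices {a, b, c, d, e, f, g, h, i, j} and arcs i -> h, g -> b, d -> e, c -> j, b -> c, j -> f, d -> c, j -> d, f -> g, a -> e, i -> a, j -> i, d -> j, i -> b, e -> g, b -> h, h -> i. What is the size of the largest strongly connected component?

{a, b, c, d, e, f, g, h, i, j} are all mutually reachable — one SCC of size 10.
The largest has 10 vertices.

10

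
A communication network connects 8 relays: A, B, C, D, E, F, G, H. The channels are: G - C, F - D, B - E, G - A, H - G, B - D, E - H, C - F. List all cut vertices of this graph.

G

Removing G increases the component count from 1 to 2, so G is a cut vertex.
By contrast removing A leaves 1 component; it is not a cut vertex. No other vertex is a cut vertex either.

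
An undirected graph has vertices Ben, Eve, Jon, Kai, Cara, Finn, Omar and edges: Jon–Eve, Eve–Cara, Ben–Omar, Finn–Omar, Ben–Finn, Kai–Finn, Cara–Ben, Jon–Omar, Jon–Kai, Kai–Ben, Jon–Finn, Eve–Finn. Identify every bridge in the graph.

none

The edges on the cycle Ben-Finn-Omar-Ben are not bridges since each lies on that cycle.
Every edge lies on some cycle, so there are no bridges.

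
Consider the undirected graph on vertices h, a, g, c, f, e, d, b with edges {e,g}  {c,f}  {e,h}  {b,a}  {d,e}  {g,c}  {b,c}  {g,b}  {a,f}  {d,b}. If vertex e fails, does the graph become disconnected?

Deleting e raises the number of components from 1 to 2, so e is a cut vertex.

Yes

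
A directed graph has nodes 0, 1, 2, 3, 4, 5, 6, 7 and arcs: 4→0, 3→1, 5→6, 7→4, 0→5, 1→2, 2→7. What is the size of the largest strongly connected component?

1

{2} is an SCC by itself.
{5} is an SCC by itself.
{3} is an SCC by itself.
{0} is an SCC by itself.
{6} is an SCC by itself.
(and 3 more singleton SCCs)
The largest has 1 vertex.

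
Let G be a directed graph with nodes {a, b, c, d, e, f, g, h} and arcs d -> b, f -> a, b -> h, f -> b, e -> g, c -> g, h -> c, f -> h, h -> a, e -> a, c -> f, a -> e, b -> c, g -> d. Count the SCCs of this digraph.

1

{a, b, c, d, e, f, g, h} are all mutually reachable — one SCC of size 8.
That gives 1 strongly connected component.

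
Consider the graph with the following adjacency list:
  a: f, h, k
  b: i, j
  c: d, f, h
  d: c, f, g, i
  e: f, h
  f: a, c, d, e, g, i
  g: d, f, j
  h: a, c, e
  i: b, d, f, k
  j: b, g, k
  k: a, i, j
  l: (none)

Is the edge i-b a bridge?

No

After removing i-b, the path i-k-j-b still connects them, so the edge is not a bridge.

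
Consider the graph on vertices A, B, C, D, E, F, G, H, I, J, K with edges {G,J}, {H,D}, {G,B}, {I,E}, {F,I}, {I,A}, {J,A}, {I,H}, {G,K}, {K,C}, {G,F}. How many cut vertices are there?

Removing G increases the component count from 1 to 3, so G is a cut vertex.
Removing H increases the component count from 1 to 2, so H is a cut vertex.
Removing I increases the component count from 1 to 3, so I is a cut vertex.
Likewise K is a cut vertex.
By contrast removing A leaves 1 component; it is not a cut vertex. No other vertex is a cut vertex either.

4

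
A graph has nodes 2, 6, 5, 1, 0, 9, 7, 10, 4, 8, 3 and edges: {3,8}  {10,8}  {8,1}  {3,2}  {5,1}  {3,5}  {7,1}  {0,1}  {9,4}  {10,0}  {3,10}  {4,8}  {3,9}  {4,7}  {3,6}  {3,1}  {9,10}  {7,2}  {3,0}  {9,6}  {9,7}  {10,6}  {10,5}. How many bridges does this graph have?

The edges on the cycle 3-9-4-8-3 are not bridges since each lies on that cycle.
Every edge lies on some cycle, so there are no bridges.

0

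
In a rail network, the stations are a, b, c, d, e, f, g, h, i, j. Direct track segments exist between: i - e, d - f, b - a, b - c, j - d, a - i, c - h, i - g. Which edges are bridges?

removing a - b disconnects a from b; removing b - c disconnects b from c; removing i - e disconnects i from e; removing h - c disconnects h from c — these are bridges.
In total 8 edges are bridges.

a-b, a-i, b-c, c-h, d-f, d-j, e-i, g-i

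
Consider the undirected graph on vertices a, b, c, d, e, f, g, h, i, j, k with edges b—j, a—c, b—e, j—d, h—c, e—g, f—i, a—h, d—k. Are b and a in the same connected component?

The component containing b is {b, d, e, g, j, k}, and a is not in it.

No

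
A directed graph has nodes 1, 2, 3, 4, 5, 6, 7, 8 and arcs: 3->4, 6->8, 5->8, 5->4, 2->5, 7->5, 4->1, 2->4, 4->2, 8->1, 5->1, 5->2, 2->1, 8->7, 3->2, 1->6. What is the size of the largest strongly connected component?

7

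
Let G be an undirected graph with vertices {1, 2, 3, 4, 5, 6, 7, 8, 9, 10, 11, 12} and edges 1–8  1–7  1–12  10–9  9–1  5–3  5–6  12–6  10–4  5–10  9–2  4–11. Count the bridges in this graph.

The edges on the cycle 5-10-9-1-12-6-5 are not bridges since each lies on that cycle.
But removing 1–8 disconnects 1 from 8; removing 7–1 disconnects 7 from 1; removing 10–4 disconnects 10 from 4; removing 4–11 disconnects 4 from 11 — these are bridges.
In total 6 edges are bridges.

6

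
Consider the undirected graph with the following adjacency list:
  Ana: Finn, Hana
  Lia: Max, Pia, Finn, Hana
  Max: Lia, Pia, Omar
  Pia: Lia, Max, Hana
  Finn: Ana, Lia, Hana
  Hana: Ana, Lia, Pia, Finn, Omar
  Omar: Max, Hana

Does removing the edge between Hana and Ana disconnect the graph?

No

After removing Hana-Ana, the path Hana-Finn-Ana still connects them, so the edge is not a bridge.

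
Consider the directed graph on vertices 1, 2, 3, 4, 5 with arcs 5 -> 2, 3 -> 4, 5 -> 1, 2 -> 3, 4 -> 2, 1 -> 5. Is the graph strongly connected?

No

There is no directed path from 2 to 5, so the graph is not strongly connected.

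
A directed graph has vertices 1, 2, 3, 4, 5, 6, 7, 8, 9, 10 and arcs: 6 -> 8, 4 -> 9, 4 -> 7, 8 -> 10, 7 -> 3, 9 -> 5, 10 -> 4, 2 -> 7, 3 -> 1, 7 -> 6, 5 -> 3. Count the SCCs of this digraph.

{4, 6, 7, 8, 10} are all mutually reachable — one SCC of size 5.
{3} is an SCC by itself.
{5} is an SCC by itself.
{2} is an SCC by itself.
{1} is an SCC by itself.
(and 1 more singleton SCC)
That gives 6 strongly connected components.

6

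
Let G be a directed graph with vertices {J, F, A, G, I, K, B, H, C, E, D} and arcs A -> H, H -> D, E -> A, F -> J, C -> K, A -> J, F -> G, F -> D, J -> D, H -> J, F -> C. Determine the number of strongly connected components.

11

{C} is an SCC by itself.
{G} is an SCC by itself.
{I} is an SCC by itself.
{D} is an SCC by itself.
{F} is an SCC by itself.
(and 6 more singleton SCCs)
That gives 11 strongly connected components.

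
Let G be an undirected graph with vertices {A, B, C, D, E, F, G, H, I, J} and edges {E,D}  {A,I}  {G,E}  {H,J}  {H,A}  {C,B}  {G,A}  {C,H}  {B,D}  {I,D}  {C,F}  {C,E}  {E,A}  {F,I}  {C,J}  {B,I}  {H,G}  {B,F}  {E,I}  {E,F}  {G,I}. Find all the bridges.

The edges on the cycle C-B-D-E-G-H-C are not bridges since each lies on that cycle.
Every edge lies on some cycle, so there are no bridges.

none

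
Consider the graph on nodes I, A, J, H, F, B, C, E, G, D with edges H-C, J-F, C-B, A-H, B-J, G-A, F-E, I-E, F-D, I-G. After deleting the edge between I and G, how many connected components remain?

1

I and G are still connected via I-E-F-J-B-C-H-A-G, so the component count stays at 1.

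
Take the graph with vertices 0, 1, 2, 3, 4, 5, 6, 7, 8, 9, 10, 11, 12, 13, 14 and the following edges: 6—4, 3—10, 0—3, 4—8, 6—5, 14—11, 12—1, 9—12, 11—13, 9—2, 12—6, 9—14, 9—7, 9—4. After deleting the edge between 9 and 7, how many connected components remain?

Before removal there are 2 components.
9—7 is a bridge — removing it separates 9's side from 7's side.
After removal: 3 components.

3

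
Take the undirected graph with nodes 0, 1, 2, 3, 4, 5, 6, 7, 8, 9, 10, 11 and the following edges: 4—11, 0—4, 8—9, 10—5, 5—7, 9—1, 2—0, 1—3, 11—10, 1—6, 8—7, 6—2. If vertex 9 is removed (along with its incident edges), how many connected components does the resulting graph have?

1

With 9 gone, the remaining components are: {0, 1, 2, 3, 4, 5, 6, 7, 8, 10, 11}.
That is 1 component.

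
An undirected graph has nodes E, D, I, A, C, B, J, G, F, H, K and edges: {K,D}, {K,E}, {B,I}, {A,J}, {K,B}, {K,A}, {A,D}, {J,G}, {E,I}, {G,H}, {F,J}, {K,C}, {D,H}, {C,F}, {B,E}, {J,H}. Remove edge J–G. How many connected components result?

J and G are still connected via J-H-G, so the component count stays at 1.

1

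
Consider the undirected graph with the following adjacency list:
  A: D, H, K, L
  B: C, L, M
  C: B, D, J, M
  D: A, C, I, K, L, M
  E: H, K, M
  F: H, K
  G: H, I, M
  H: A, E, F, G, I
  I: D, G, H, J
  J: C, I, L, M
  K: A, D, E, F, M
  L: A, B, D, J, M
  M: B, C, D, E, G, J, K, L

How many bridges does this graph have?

0

The edges on the cycle K-E-H-F-K are not bridges since each lies on that cycle.
Every edge lies on some cycle, so there are no bridges.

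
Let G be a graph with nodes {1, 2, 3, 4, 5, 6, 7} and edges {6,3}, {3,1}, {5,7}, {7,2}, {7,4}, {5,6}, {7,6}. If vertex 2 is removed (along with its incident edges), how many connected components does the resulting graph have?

With 2 gone, the remaining components are: {1, 3, 4, 5, 6, 7}.
That is 1 component.

1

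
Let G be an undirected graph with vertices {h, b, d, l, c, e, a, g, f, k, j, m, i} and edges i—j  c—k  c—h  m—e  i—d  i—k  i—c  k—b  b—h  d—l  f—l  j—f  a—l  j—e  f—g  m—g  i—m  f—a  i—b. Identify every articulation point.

Removing i increases the component count from 1 to 2, so i is a cut vertex.
By contrast removing j leaves 1 component; it is not a cut vertex. No other vertex is a cut vertex either.

i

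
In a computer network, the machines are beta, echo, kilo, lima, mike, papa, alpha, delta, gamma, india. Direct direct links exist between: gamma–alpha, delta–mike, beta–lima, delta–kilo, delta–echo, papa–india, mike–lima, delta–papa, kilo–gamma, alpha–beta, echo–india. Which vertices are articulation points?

delta

Removing delta increases the component count from 1 to 2, so delta is a cut vertex.
By contrast removing india leaves 1 component; it is not a cut vertex. No other vertex is a cut vertex either.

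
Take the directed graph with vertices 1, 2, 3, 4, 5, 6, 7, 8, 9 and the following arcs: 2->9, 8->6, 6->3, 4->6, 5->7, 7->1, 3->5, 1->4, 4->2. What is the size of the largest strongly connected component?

6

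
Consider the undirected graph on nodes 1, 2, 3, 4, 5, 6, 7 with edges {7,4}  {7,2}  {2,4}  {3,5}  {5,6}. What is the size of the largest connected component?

1 is isolated — a component by itself.
Starting from 3 we can reach 3, 5, 6. That is one component of size 3.
Starting from 2 we can reach 2, 4, 7. That is one component of size 3.
The largest has 3 vertices.

3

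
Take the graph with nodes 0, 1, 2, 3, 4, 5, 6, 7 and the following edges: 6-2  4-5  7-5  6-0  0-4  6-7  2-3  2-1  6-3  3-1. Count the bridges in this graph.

0

The edges on the cycle 6-2-1-3-6 are not bridges since each lies on that cycle.
Every edge lies on some cycle, so there are no bridges.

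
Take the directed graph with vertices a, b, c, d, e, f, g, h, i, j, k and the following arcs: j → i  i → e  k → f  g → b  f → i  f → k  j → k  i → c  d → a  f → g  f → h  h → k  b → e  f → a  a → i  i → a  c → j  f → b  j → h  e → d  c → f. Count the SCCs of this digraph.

1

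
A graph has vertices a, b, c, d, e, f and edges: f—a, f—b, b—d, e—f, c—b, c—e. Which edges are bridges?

The edges on the cycle c-e-f-b-c are not bridges since each lies on that cycle.
But removing b—d disconnects b from d; removing f—a disconnects f from a — these are bridges.

a-f, b-d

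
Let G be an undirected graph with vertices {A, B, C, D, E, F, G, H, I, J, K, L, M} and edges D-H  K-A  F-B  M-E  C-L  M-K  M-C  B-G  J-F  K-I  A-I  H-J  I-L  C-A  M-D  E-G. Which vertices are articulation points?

Removing M increases the component count from 1 to 2, so M is a cut vertex.
By contrast removing D leaves 1 component; it is not a cut vertex. No other vertex is a cut vertex either.

M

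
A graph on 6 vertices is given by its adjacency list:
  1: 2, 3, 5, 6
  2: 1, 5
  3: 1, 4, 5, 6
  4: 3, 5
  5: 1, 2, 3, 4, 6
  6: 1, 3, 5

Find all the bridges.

none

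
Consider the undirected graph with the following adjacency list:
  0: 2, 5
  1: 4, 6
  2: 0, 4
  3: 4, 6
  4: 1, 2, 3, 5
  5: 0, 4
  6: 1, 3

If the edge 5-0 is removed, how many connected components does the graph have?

5 and 0 are still connected via 5-4-2-0, so the component count stays at 1.

1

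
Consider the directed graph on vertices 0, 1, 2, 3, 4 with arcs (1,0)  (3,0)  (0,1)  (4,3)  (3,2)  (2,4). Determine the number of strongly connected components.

{2, 3, 4} are all mutually reachable — one SCC of size 3.
{0, 1} are all mutually reachable — one SCC of size 2.
That gives 2 strongly connected components.

2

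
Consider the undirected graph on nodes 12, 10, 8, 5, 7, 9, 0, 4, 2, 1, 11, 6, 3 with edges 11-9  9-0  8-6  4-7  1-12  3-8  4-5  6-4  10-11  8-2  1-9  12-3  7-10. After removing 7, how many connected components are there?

With 7 gone, the remaining components are: {0, 1, 2, 3, 4, 5, 6, 8, 9, 10, 11, 12}.
That is 1 component.

1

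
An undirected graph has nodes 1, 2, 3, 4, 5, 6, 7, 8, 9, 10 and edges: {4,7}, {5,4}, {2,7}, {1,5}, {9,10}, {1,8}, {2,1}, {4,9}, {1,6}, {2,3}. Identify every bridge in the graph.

1-6, 1-8, 10-9, 2-3, 4-9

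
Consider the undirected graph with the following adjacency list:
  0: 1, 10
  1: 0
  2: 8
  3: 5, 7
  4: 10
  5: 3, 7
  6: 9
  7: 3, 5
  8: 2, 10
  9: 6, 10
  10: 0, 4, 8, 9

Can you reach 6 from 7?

No

The component containing 7 is {3, 5, 7}, and 6 is not in it.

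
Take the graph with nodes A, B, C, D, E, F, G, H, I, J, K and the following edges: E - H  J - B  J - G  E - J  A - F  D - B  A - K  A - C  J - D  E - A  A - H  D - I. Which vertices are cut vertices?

A, D, E, J

Removing A increases the component count from 1 to 4, so A is a cut vertex.
Removing D increases the component count from 1 to 2, so D is a cut vertex.
Removing E increases the component count from 1 to 2, so E is a cut vertex.
Likewise J is a cut vertex.
By contrast removing H leaves 1 component; it is not a cut vertex. No other vertex is a cut vertex either.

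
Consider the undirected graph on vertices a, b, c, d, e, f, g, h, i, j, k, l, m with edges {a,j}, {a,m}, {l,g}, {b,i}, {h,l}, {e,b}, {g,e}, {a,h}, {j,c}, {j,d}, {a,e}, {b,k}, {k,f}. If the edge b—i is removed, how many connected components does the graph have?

Before removal there is 1 component.
b—i is a bridge — removing it separates b's side from i's side.
After removal: 2 components.

2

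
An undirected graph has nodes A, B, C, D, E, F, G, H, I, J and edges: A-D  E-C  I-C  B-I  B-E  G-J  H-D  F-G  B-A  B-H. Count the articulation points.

Removing B increases the component count from 2 to 3, so B is a cut vertex.
Removing G increases the component count from 2 to 3, so G is a cut vertex.
By contrast removing H leaves 2 components; it is not a cut vertex. No other vertex is a cut vertex either.

2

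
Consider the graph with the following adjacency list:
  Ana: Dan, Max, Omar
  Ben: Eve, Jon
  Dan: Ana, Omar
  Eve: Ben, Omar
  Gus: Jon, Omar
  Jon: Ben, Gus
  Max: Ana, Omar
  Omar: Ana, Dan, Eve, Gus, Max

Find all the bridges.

The edges on the cycle Omar-Eve-Ben-Jon-Gus-Omar are not bridges since each lies on that cycle.
Every edge lies on some cycle, so there are no bridges.

none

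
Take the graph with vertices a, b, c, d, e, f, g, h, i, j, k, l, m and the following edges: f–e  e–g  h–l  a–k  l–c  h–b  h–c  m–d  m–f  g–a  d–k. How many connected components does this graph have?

4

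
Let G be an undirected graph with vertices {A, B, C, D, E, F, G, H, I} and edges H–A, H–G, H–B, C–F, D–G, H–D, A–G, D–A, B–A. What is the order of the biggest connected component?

E is isolated — a component by itself.
I is isolated — a component by itself.
Starting from C we can reach C, F. That is one component of size 2.
Starting from A we can reach A, B, D, G, H. That is one component of size 5.
The largest has 5 vertices.

5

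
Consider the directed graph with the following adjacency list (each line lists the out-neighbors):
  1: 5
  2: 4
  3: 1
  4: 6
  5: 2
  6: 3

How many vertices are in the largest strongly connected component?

6

{1, 2, 3, 4, 5, 6} are all mutually reachable — one SCC of size 6.
The largest has 6 vertices.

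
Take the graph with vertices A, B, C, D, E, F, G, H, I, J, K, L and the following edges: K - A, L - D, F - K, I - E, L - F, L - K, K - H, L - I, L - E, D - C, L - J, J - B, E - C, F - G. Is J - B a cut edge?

Removing J - B leaves no path between J and B: the component count goes from 1 to 2. So it is a bridge.

Yes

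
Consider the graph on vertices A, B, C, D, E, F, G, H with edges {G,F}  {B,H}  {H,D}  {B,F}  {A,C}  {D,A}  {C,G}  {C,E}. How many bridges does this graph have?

1

The edges on the cycle B-H-D-A-C-G-F-B are not bridges since each lies on that cycle.
But removing C—E disconnects C from E — this is a bridge.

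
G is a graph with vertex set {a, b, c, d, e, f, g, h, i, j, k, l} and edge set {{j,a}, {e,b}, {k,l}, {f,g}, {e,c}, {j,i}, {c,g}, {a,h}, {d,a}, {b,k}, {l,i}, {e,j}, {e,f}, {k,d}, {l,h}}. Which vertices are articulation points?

e

Removing e increases the component count from 1 to 2, so e is a cut vertex.
By contrast removing d leaves 1 component; it is not a cut vertex. No other vertex is a cut vertex either.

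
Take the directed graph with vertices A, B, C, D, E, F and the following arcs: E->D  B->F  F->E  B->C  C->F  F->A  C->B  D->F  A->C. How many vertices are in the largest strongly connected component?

6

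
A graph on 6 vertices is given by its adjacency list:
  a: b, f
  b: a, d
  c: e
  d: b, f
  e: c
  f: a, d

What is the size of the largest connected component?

Starting from c we can reach c, e. That is one component of size 2.
Starting from a we can reach a, b, d, f. That is one component of size 4.
The largest has 4 vertices.

4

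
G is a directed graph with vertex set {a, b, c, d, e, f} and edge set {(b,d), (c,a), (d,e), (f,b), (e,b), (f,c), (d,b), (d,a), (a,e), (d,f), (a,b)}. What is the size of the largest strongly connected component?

6

{a, b, c, d, e, f} are all mutually reachable — one SCC of size 6.
The largest has 6 vertices.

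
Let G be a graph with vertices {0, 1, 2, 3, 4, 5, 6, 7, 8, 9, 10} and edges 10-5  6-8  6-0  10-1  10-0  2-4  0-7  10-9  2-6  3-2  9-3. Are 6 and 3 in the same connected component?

Yes

From 6 we can reach 0, 1, 2, 3, 4, 5, 6, 7, 8, 9, 10, which includes 3.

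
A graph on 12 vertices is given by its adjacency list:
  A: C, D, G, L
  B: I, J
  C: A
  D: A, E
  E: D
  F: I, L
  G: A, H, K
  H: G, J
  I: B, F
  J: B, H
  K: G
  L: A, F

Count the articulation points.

3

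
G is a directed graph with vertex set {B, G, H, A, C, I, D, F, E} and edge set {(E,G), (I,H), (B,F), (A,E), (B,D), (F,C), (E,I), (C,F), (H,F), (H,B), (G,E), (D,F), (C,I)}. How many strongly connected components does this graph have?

{B, C, D, F, H, I} are all mutually reachable — one SCC of size 6.
{E, G} are all mutually reachable — one SCC of size 2.
{A} is an SCC by itself.
That gives 3 strongly connected components.

3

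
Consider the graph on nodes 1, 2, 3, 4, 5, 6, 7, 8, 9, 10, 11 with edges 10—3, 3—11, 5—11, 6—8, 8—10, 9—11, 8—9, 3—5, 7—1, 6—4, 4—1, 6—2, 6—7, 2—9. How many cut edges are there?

The edges on the cycle 3-5-11-3 are not bridges since each lies on that cycle.
Every edge lies on some cycle, so there are no bridges.

0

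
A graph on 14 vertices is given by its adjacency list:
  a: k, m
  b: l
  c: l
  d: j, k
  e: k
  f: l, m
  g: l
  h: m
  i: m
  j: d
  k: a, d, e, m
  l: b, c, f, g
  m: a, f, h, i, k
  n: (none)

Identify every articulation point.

d, f, k, l, m

Removing d increases the component count from 2 to 3, so d is a cut vertex.
Removing f increases the component count from 2 to 3, so f is a cut vertex.
Removing k increases the component count from 2 to 4, so k is a cut vertex.
Likewise l, m are cut vertices.
By contrast removing j leaves 2 components; it is not a cut vertex. No other vertex is a cut vertex either.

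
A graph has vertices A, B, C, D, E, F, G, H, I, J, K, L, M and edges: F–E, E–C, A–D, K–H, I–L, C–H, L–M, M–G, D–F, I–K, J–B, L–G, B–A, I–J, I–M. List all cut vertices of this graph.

Removing I increases the component count from 1 to 2, so I is a cut vertex.
By contrast removing M leaves 1 component; it is not a cut vertex. No other vertex is a cut vertex either.

I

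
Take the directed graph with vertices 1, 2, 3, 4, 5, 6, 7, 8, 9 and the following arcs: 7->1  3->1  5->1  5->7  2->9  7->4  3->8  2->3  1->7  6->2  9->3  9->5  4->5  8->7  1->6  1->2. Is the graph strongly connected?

From 2 we can reach every vertex (1, 2, 3, 4, 5, 6, 7, 8, 9), and every vertex can reach 2 (1, 2, 3, 4, 5, 6, 7, 8, 9). So the whole graph is one strongly connected component.

Yes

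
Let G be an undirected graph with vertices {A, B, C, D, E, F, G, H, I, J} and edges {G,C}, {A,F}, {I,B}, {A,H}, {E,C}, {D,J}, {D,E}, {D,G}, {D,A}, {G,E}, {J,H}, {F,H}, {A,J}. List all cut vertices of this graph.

D

Removing D increases the component count from 2 to 3, so D is a cut vertex.
By contrast removing B leaves 2 components; it is not a cut vertex. No other vertex is a cut vertex either.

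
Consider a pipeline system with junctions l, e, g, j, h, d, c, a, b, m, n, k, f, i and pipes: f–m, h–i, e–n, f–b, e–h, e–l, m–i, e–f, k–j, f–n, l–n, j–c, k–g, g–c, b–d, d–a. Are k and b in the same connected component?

The component containing k is {c, g, j, k}, and b is not in it.

No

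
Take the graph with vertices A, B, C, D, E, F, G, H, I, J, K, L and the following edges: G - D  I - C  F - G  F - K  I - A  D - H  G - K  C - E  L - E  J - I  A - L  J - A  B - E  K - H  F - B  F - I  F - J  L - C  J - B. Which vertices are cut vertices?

F

Removing F increases the component count from 1 to 2, so F is a cut vertex.
By contrast removing G leaves 1 component; it is not a cut vertex. No other vertex is a cut vertex either.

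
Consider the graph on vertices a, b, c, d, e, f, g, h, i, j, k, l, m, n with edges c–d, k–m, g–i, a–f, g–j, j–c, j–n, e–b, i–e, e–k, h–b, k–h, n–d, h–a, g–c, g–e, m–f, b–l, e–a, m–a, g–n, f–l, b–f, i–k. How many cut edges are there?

The edges on the cycle k-h-a-m-k are not bridges since each lies on that cycle.
Every edge lies on some cycle, so there are no bridges.

0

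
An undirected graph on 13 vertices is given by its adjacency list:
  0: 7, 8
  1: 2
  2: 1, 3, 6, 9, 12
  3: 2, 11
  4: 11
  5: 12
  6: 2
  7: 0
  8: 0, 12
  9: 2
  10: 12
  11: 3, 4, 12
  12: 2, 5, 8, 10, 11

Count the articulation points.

Removing 0 increases the component count from 1 to 2, so 0 is a cut vertex.
Removing 2 increases the component count from 1 to 4, so 2 is a cut vertex.
Removing 8 increases the component count from 1 to 2, so 8 is a cut vertex.
Likewise 11, 12 are cut vertices.
By contrast removing 5 leaves 1 component; it is not a cut vertex. No other vertex is a cut vertex either.

5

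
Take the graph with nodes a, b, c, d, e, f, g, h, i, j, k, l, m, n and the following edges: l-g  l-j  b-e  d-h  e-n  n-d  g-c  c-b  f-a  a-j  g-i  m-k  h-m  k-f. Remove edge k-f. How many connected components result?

k and f are still connected via k-m-h-d-n-e-b-c-g-l-j-a-f, so the component count stays at 1.

1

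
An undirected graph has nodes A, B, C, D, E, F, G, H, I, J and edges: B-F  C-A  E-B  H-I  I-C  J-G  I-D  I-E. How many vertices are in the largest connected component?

Starting from G we can reach G, J. That is one component of size 2.
Starting from A we can reach A, B, C, D, E, F, H, I. That is one component of size 8.
The largest has 8 vertices.

8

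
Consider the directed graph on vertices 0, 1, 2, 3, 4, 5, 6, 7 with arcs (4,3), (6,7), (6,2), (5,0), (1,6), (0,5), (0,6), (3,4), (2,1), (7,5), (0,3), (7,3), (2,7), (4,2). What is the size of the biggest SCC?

8

{0, 1, 2, 3, 4, 5, 6, 7} are all mutually reachable — one SCC of size 8.
The largest has 8 vertices.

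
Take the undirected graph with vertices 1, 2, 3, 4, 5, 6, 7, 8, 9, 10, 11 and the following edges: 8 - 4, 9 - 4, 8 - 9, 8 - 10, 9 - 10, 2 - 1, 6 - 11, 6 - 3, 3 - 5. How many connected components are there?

4

7 is isolated — a component by itself.
Starting from 1 we can reach 1, 2. That is one component of size 2.
Starting from 4 we can reach 4, 8, 9, 10. That is one component of size 4.
Starting from 3 we can reach 3, 5, 6, 11. That is one component of size 4.
Total: 4 components.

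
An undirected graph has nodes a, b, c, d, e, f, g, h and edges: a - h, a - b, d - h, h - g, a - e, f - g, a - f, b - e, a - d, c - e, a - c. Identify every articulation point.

a

Removing a increases the component count from 1 to 2, so a is a cut vertex.
By contrast removing e leaves 1 component; it is not a cut vertex. No other vertex is a cut vertex either.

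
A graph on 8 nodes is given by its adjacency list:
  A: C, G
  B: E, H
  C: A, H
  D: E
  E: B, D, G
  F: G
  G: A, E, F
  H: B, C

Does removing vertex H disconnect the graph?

No

Deleting H leaves 1 component (was 1) (its neighbors B, C remain connected to each other), so H is not a cut vertex.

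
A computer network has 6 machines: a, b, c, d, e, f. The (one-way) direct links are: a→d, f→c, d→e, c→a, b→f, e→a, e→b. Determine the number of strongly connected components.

{a, b, c, d, e, f} are all mutually reachable — one SCC of size 6.
That gives 1 strongly connected component.

1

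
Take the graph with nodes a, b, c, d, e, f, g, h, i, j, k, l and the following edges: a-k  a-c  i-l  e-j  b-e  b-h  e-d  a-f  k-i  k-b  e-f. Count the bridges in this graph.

6

The edges on the cycle a-k-b-e-f-a are not bridges since each lies on that cycle.
But removing b-h disconnects b from h; removing e-j disconnects e from j; removing d-e disconnects d from e; removing i-l disconnects i from l — these are bridges.
In total 6 edges are bridges.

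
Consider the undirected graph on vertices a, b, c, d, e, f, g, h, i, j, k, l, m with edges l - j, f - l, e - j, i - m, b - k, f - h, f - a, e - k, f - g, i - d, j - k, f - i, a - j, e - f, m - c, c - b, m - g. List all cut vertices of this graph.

Removing f increases the component count from 1 to 2, so f is a cut vertex.
Removing i increases the component count from 1 to 2, so i is a cut vertex.
By contrast removing j leaves 1 component; it is not a cut vertex. No other vertex is a cut vertex either.

f, i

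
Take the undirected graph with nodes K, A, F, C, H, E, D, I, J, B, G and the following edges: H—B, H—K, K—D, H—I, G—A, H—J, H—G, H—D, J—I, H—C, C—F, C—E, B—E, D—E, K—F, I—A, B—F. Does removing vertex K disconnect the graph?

No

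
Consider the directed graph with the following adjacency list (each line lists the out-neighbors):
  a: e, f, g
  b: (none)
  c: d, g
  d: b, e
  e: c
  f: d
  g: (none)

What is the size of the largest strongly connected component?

3

{c, d, e} are all mutually reachable — one SCC of size 3.
{a} is an SCC by itself.
{g} is an SCC by itself.
{b} is an SCC by itself.
{f} is an SCC by itself.
The largest has 3 vertices.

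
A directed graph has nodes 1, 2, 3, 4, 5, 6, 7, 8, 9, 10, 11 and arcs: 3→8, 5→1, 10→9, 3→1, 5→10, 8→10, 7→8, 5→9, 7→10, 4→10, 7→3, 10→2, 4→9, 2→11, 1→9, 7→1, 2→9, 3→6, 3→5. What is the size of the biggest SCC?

1

{11} is an SCC by itself.
{7} is an SCC by itself.
{1} is an SCC by itself.
{5} is an SCC by itself.
{6} is an SCC by itself.
(and 6 more singleton SCCs)
The largest has 1 vertex.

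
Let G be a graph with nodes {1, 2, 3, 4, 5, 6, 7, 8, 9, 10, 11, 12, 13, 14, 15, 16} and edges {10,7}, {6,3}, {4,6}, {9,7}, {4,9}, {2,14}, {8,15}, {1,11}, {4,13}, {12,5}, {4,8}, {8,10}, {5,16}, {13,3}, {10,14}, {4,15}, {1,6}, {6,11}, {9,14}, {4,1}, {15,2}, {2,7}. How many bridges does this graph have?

2

The edges on the cycle 4-8-15-4 are not bridges since each lies on that cycle.
But removing 12-5 disconnects 12 from 5; removing 5-16 disconnects 5 from 16 — these are bridges.
That makes 2 bridges.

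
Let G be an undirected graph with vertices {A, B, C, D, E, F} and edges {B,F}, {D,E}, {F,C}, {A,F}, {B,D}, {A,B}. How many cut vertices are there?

3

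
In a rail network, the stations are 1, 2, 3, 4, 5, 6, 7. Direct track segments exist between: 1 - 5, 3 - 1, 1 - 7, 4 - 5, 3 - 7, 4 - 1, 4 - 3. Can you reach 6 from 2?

The component containing 2 is {2}, and 6 is not in it.

No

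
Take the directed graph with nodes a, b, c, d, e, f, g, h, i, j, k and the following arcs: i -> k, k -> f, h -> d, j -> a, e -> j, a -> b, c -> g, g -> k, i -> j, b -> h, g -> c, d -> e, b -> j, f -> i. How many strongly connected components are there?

3

{a, b, d, e, h, j} are all mutually reachable — one SCC of size 6.
{f, i, k} are all mutually reachable — one SCC of size 3.
{c, g} are all mutually reachable — one SCC of size 2.
That gives 3 strongly connected components.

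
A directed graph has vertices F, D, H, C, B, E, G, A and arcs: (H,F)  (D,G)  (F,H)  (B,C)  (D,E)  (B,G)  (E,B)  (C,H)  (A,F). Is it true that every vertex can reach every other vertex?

No

There is no directed path from F to E, so the graph is not strongly connected.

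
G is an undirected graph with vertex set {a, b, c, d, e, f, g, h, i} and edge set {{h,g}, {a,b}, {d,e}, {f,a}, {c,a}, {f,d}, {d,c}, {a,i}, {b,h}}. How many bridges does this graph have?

5

The edges on the cycle f-d-c-a-f are not bridges since each lies on that cycle.
But removing a - b disconnects a from b; removing g - h disconnects g from h; removing a - i disconnects a from i; removing d - e disconnects d from e — these are bridges.
In total 5 edges are bridges.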